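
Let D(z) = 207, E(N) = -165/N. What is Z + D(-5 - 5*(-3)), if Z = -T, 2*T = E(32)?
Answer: 13413/64 ≈ 209.58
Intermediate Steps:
T = -165/64 (T = (-165/32)/2 = (-165*1/32)/2 = (½)*(-165/32) = -165/64 ≈ -2.5781)
Z = 165/64 (Z = -1*(-165/64) = 165/64 ≈ 2.5781)
Z + D(-5 - 5*(-3)) = 165/64 + 207 = 13413/64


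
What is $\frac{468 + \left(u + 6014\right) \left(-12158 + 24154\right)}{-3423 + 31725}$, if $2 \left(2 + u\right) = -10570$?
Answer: $\frac{4360780}{14151} \approx 308.16$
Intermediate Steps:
$u = -5287$ ($u = -2 + \frac{1}{2} \left(-10570\right) = -2 - 5285 = -5287$)
$\frac{468 + \left(u + 6014\right) \left(-12158 + 24154\right)}{-3423 + 31725} = \frac{468 + \left(-5287 + 6014\right) \left(-12158 + 24154\right)}{-3423 + 31725} = \frac{468 + 727 \cdot 11996}{28302} = \left(468 + 8721092\right) \frac{1}{28302} = 8721560 \cdot \frac{1}{28302} = \frac{4360780}{14151}$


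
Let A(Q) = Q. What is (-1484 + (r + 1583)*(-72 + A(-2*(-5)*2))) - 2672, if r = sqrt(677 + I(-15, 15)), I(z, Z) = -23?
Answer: -86472 - 52*sqrt(654) ≈ -87802.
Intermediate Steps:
r = sqrt(654) (r = sqrt(677 - 23) = sqrt(654) ≈ 25.573)
(-1484 + (r + 1583)*(-72 + A(-2*(-5)*2))) - 2672 = (-1484 + (sqrt(654) + 1583)*(-72 - 2*(-5)*2)) - 2672 = (-1484 + (1583 + sqrt(654))*(-72 + 10*2)) - 2672 = (-1484 + (1583 + sqrt(654))*(-72 + 20)) - 2672 = (-1484 + (1583 + sqrt(654))*(-52)) - 2672 = (-1484 + (-82316 - 52*sqrt(654))) - 2672 = (-83800 - 52*sqrt(654)) - 2672 = -86472 - 52*sqrt(654)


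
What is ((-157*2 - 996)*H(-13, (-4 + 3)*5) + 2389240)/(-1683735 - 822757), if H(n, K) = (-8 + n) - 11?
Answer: -607790/626623 ≈ -0.96994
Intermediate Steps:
H(n, K) = -19 + n
((-157*2 - 996)*H(-13, (-4 + 3)*5) + 2389240)/(-1683735 - 822757) = ((-157*2 - 996)*(-19 - 13) + 2389240)/(-1683735 - 822757) = ((-314 - 996)*(-32) + 2389240)/(-2506492) = (-1310*(-32) + 2389240)*(-1/2506492) = (41920 + 2389240)*(-1/2506492) = 2431160*(-1/2506492) = -607790/626623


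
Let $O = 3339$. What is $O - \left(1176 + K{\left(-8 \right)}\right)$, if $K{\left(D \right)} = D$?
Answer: $2171$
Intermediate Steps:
$O - \left(1176 + K{\left(-8 \right)}\right) = 3339 - 1168 = 2171$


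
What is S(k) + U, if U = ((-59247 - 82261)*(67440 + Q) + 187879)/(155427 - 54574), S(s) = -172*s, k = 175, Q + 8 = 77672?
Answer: -23568864253/100853 ≈ -2.3370e+5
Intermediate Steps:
Q = 77664 (Q = -8 + 77672 = 77664)
U = -20533188953/100853 (U = ((-59247 - 82261)*(67440 + 77664) + 187879)/(155427 - 54574) = (-141508*145104 + 187879)/100853 = (-20533376832 + 187879)*(1/100853) = -20533188953*1/100853 = -20533188953/100853 ≈ -2.0360e+5)
S(k) + U = -172*175 - 20533188953/100853 = -30100 - 20533188953/100853 = -23568864253/100853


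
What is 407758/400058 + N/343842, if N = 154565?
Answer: 101019645503/68778371418 ≈ 1.4688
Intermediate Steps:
407758/400058 + N/343842 = 407758/400058 + 154565/343842 = 407758*(1/400058) + 154565*(1/343842) = 203879/200029 + 154565/343842 = 101019645503/68778371418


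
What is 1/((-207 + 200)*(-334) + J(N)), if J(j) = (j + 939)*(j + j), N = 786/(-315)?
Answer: -11025/25750042 ≈ -0.00042815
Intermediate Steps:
N = -262/105 (N = 786*(-1/315) = -262/105 ≈ -2.4952)
J(j) = 2*j*(939 + j) (J(j) = (939 + j)*(2*j) = 2*j*(939 + j))
1/((-207 + 200)*(-334) + J(N)) = 1/((-207 + 200)*(-334) + 2*(-262/105)*(939 - 262/105)) = 1/(-7*(-334) + 2*(-262/105)*(98333/105)) = 1/(2338 - 51526492/11025) = 1/(-25750042/11025) = -11025/25750042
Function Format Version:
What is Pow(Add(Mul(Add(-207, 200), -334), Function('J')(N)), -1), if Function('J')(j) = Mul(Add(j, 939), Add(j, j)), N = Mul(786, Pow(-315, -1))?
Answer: Rational(-11025, 25750042) ≈ -0.00042815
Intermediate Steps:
N = Rational(-262, 105) (N = Mul(786, Rational(-1, 315)) = Rational(-262, 105) ≈ -2.4952)
Function('J')(j) = Mul(2, j, Add(939, j)) (Function('J')(j) = Mul(Add(939, j), Mul(2, j)) = Mul(2, j, Add(939, j)))
Pow(Add(Mul(Add(-207, 200), -334), Function('J')(N)), -1) = Pow(Add(Mul(Add(-207, 200), -334), Mul(2, Rational(-262, 105), Add(939, Rational(-262, 105)))), -1) = Pow(Add(Mul(-7, -334), Mul(2, Rational(-262, 105), Rational(98333, 105))), -1) = Pow(Add(2338, Rational(-51526492, 11025)), -1) = Pow(Rational(-25750042, 11025), -1) = Rational(-11025, 25750042)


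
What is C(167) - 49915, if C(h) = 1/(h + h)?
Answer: -16671609/334 ≈ -49915.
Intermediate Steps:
C(h) = 1/(2*h)
C(167) - 49915 = (½)/167 - 49915 = (½)*(1/167) - 49915 = 1/334 - 49915 = -16671609/334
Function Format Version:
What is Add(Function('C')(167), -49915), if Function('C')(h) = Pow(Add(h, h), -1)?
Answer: Rational(-16671609, 334) ≈ -49915.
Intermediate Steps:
Function('C')(h) = Mul(Rational(1, 2), Pow(h, -1)) (Function('C')(h) = Pow(Mul(2, h), -1) = Mul(Rational(1, 2), Pow(h, -1)))
Add(Function('C')(167), -49915) = Add(Mul(Rational(1, 2), Pow(167, -1)), -49915) = Add(Mul(Rational(1, 2), Rational(1, 167)), -49915) = Add(Rational(1, 334), -49915) = Rational(-16671609, 334)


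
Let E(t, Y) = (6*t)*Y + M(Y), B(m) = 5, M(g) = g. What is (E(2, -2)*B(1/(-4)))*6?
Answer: -780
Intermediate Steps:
E(t, Y) = Y + 6*Y*t (E(t, Y) = (6*t)*Y + Y = 6*Y*t + Y = Y + 6*Y*t)
(E(2, -2)*B(1/(-4)))*6 = (-2*(1 + 6*2)*5)*6 = (-2*(1 + 12)*5)*6 = (-2*13*5)*6 = -26*5*6 = -130*6 = -780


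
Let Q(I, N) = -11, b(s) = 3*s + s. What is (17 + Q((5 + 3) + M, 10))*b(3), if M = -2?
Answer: 72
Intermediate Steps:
b(s) = 4*s
(17 + Q((5 + 3) + M, 10))*b(3) = (17 - 11)*(4*3) = 6*12 = 72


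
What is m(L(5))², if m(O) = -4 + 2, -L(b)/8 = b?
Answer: 4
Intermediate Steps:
L(b) = -8*b
m(O) = -2
m(L(5))² = (-2)² = 4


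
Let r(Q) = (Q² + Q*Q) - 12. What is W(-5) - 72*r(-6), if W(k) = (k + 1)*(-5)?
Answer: -4300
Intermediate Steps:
W(k) = -5 - 5*k (W(k) = (1 + k)*(-5) = -5 - 5*k)
r(Q) = -12 + 2*Q² (r(Q) = (Q² + Q²) - 12 = 2*Q² - 12 = -12 + 2*Q²)
W(-5) - 72*r(-6) = (-5 - 5*(-5)) - 72*(-12 + 2*(-6)²) = (-5 + 25) - 72*(-12 + 2*36) = 20 - 72*(-12 + 72) = 20 - 72*60 = 20 - 4320 = -4300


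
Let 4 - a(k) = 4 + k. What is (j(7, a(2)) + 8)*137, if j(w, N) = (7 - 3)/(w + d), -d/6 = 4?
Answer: 18084/17 ≈ 1063.8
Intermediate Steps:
d = -24 (d = -6*4 = -24)
a(k) = -k (a(k) = 4 - (4 + k) = 4 + (-4 - k) = -k)
j(w, N) = 4/(-24 + w) (j(w, N) = (7 - 3)/(w - 24) = 4/(-24 + w))
(j(7, a(2)) + 8)*137 = (4/(-24 + 7) + 8)*137 = (4/(-17) + 8)*137 = (4*(-1/17) + 8)*137 = (-4/17 + 8)*137 = (132/17)*137 = 18084/17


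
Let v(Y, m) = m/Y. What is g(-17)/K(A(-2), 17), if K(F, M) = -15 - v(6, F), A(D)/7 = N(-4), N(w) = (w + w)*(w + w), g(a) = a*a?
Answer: -867/269 ≈ -3.2230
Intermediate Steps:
g(a) = a²
N(w) = 4*w² (N(w) = (2*w)*(2*w) = 4*w²)
A(D) = 448 (A(D) = 7*(4*(-4)²) = 7*(4*16) = 7*64 = 448)
K(F, M) = -15 - F/6
g(-17)/K(A(-2), 17) = (-17)²/(-15 - ⅙*448) = 289/(-15 - 224/3) = 289/(-269/3) = 289*(-3/269) = -867/269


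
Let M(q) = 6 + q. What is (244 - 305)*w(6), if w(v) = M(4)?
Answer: -610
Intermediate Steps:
w(v) = 10 (w(v) = 6 + 4 = 10)
(244 - 305)*w(6) = (244 - 305)*10 = -61*10 = -610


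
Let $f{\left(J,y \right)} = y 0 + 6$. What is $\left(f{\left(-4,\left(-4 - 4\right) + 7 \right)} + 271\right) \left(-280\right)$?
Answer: $-77560$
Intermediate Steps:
$f{\left(J,y \right)} = 6$ ($f{\left(J,y \right)} = 0 + 6 = 6$)
$\left(f{\left(-4,\left(-4 - 4\right) + 7 \right)} + 271\right) \left(-280\right) = \left(6 + 271\right) \left(-280\right) = 277 \left(-280\right) = -77560$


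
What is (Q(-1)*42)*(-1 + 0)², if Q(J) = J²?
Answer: 42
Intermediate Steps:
(Q(-1)*42)*(-1 + 0)² = ((-1)²*42)*(-1 + 0)² = (1*42)*(-1)² = 42*1 = 42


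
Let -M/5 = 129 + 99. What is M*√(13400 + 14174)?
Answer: -1140*√27574 ≈ -1.8930e+5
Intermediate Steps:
M = -1140 (M = -5*(129 + 99) = -5*228 = -1140)
M*√(13400 + 14174) = -1140*√(13400 + 14174) = -1140*√27574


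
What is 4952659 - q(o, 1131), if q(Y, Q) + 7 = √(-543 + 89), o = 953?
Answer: 4952666 - I*√454 ≈ 4.9527e+6 - 21.307*I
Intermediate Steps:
q(Y, Q) = -7 + I*√454 (q(Y, Q) = -7 + √(-543 + 89) = -7 + √(-454) = -7 + I*√454)
4952659 - q(o, 1131) = 4952659 - (-7 + I*√454) = 4952659 + (7 - I*√454) = 4952666 - I*√454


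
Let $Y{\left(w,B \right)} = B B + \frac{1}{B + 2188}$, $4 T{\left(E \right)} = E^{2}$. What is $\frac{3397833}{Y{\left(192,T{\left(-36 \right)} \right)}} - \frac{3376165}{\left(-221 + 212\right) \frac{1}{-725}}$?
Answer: $- \frac{645462885798759161}{2373297417} \approx -2.7197 \cdot 10^{8}$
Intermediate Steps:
$T{\left(E \right)} = \frac{E^{2}}{4}$
$Y{\left(w,B \right)} = B^{2} + \frac{1}{2188 + B}$
$\frac{3397833}{Y{\left(192,T{\left(-36 \right)} \right)}} - \frac{3376165}{\left(-221 + 212\right) \frac{1}{-725}} = \frac{3397833}{\frac{1}{2188 + \frac{\left(-36\right)^{2}}{4}} \left(1 + \left(\frac{\left(-36\right)^{2}}{4}\right)^{3} + 2188 \left(\frac{\left(-36\right)^{2}}{4}\right)^{2}\right)} - \frac{3376165}{\left(-221 + 212\right) \frac{1}{-725}} = \frac{3397833}{\frac{1}{2188 + \frac{1}{4} \cdot 1296} \left(1 + \left(\frac{1}{4} \cdot 1296\right)^{3} + 2188 \left(\frac{1}{4} \cdot 1296\right)^{2}\right)} - \frac{3376165}{\left(-9\right) \left(- \frac{1}{725}\right)} = \frac{3397833}{\frac{1}{2188 + 324} \left(1 + 324^{3} + 2188 \cdot 324^{2}\right)} - \frac{3376165}{\frac{9}{725}} = \frac{3397833}{\frac{1}{2512} \left(1 + 34012224 + 2188 \cdot 104976\right)} - \frac{2447719625}{9} = \frac{3397833}{\frac{1}{2512} \left(1 + 34012224 + 229687488\right)} - \frac{2447719625}{9} = \frac{3397833}{\frac{1}{2512} \cdot 263699713} - \frac{2447719625}{9} = \frac{3397833}{\frac{263699713}{2512}} - \frac{2447719625}{9} = 3397833 \cdot \frac{2512}{263699713} - \frac{2447719625}{9} = \frac{8535356496}{263699713} - \frac{2447719625}{9} = - \frac{645462885798759161}{2373297417}$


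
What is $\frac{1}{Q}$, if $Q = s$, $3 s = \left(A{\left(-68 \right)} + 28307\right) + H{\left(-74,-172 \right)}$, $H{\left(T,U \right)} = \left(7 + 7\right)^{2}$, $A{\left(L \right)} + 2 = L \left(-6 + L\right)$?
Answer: $\frac{3}{33533} \approx 8.9464 \cdot 10^{-5}$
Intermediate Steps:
$A{\left(L \right)} = -2 + L \left(-6 + L\right)$
$H{\left(T,U \right)} = 196$ ($H{\left(T,U \right)} = 14^{2} = 196$)
$s = \frac{33533}{3}$ ($s = \frac{\left(\left(-2 + \left(-68\right)^{2} - -408\right) + 28307\right) + 196}{3} = \frac{\left(\left(-2 + 4624 + 408\right) + 28307\right) + 196}{3} = \frac{\left(5030 + 28307\right) + 196}{3} = \frac{33337 + 196}{3} = \frac{1}{3} \cdot 33533 = \frac{33533}{3} \approx 11178.0$)
$Q = \frac{33533}{3} \approx 11178.0$
$\frac{1}{Q} = \frac{1}{\frac{33533}{3}} = \frac{3}{33533}$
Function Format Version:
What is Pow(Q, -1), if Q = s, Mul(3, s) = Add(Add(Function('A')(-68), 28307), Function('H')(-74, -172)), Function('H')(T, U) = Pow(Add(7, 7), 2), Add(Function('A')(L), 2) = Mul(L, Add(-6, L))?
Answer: Rational(3, 33533) ≈ 8.9464e-5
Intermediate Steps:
Function('A')(L) = Add(-2, Mul(L, Add(-6, L)))
Function('H')(T, U) = 196 (Function('H')(T, U) = Pow(14, 2) = 196)
s = Rational(33533, 3) (s = Mul(Rational(1, 3), Add(Add(Add(-2, Pow(-68, 2), Mul(-6, -68)), 28307), 196)) = Mul(Rational(1, 3), Add(Add(Add(-2, 4624, 408), 28307), 196)) = Mul(Rational(1, 3), Add(Add(5030, 28307), 196)) = Mul(Rational(1, 3), Add(33337, 196)) = Mul(Rational(1, 3), 33533) = Rational(33533, 3) ≈ 11178.)
Q = Rational(33533, 3) ≈ 11178.
Pow(Q, -1) = Pow(Rational(33533, 3), -1) = Rational(3, 33533)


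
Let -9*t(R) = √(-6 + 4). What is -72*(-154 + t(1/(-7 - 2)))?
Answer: 11088 + 8*I*√2 ≈ 11088.0 + 11.314*I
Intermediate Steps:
t(R) = -I*√2/9 (t(R) = -√(-6 + 4)/9 = -I*√2/9)
-72*(-154 + t(1/(-7 - 2))) = -72*(-154 - I*√2/9) = 11088 + 8*I*√2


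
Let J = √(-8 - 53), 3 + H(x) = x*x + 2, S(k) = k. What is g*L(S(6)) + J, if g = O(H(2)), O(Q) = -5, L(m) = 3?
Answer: -15 + I*√61 ≈ -15.0 + 7.8102*I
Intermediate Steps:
H(x) = -1 + x² (H(x) = -3 + (x*x + 2) = -3 + (x² + 2) = -3 + (2 + x²) = -1 + x²)
g = -5
J = I*√61 (J = √(-61) = I*√61 ≈ 7.8102*I)
g*L(S(6)) + J = -5*3 + I*√61 = -15 + I*√61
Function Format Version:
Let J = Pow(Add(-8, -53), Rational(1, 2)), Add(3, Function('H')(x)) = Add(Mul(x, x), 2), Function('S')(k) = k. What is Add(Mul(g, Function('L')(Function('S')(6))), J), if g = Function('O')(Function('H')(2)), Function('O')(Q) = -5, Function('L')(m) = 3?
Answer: Add(-15, Mul(I, Pow(61, Rational(1, 2)))) ≈ Add(-15.000, Mul(7.8102, I))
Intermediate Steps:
Function('H')(x) = Add(-1, Pow(x, 2)) (Function('H')(x) = Add(-3, Add(Mul(x, x), 2)) = Add(-3, Add(Pow(x, 2), 2)) = Add(-3, Add(2, Pow(x, 2))) = Add(-1, Pow(x, 2)))
g = -5
J = Mul(I, Pow(61, Rational(1, 2))) (J = Pow(-61, Rational(1, 2)) = Mul(I, Pow(61, Rational(1, 2))) ≈ Mul(7.8102, I))
Add(Mul(g, Function('L')(Function('S')(6))), J) = Add(Mul(-5, 3), Mul(I, Pow(61, Rational(1, 2)))) = Add(-15, Mul(I, Pow(61, Rational(1, 2))))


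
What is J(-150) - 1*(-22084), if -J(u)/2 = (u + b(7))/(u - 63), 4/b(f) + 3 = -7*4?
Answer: 145811344/6603 ≈ 22083.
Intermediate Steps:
b(f) = -4/31 (b(f) = 4/(-3 - 7*4) = 4/(-3 - 28) = 4/(-31) = 4*(-1/31) = -4/31)
J(u) = -2*(-4/31 + u)/(-63 + u) (J(u) = -2*(u - 4/31)/(u - 63) = -2*(-4/31 + u)/(-63 + u))
J(-150) - 1*(-22084) = 2*(4 - 31*(-150))/(31*(-63 - 150)) - 1*(-22084) = (2/31)*(4 + 4650)/(-213) + 22084 = (2/31)*(-1/213)*4654 + 22084 = -9308/6603 + 22084 = 145811344/6603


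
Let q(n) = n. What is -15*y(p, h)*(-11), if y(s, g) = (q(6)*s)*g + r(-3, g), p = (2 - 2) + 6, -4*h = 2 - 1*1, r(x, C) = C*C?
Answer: -23595/16 ≈ -1474.7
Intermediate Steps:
r(x, C) = C²
h = -¼ (h = -(2 - 1*1)/4 = -(2 - 1)/4 = -¼*1 = -¼ ≈ -0.25000)
p = 6 (p = 0 + 6 = 6)
y(s, g) = g² + 6*g*s (y(s, g) = (6*s)*g + g² = 6*g*s + g² = g² + 6*g*s)
-15*y(p, h)*(-11) = -(-15)*(-¼ + 6*6)/4*(-11) = -(-15)*(-¼ + 36)/4*(-11) = -(-15)*143/(4*4)*(-11) = -15*(-143/16)*(-11) = (2145/16)*(-11) = -23595/16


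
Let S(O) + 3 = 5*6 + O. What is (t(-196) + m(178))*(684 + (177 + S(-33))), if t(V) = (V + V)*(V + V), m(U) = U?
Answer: 131534910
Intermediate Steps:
S(O) = 27 + O (S(O) = -3 + (5*6 + O) = -3 + (30 + O) = 27 + O)
t(V) = 4*V**2 (t(V) = (2*V)*(2*V) = 4*V**2)
(t(-196) + m(178))*(684 + (177 + S(-33))) = (4*(-196)**2 + 178)*(684 + (177 + (27 - 33))) = (4*38416 + 178)*(684 + (177 - 6)) = (153664 + 178)*(684 + 171) = 153842*855 = 131534910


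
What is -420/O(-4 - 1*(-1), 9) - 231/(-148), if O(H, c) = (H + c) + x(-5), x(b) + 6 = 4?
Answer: -15309/148 ≈ -103.44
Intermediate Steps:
x(b) = -2 (x(b) = -6 + 4 = -2)
O(H, c) = -2 + H + c (O(H, c) = (H + c) - 2 = -2 + H + c)
-420/O(-4 - 1*(-1), 9) - 231/(-148) = -420/(-2 + (-4 - 1*(-1)) + 9) - 231/(-148) = -420/(-2 + (-4 + 1) + 9) - 231*(-1/148) = -420/(-2 - 3 + 9) + 231/148 = -420/4 + 231/148 = -420*1/4 + 231/148 = -105 + 231/148 = -15309/148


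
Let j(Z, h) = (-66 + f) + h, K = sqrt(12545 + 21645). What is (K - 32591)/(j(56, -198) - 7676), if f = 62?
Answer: 2507/606 - sqrt(34190)/7878 ≈ 4.1135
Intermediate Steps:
K = sqrt(34190) ≈ 184.91
j(Z, h) = -4 + h (j(Z, h) = (-66 + 62) + h = -4 + h)
(K - 32591)/(j(56, -198) - 7676) = (sqrt(34190) - 32591)/((-4 - 198) - 7676) = (-32591 + sqrt(34190))/(-202 - 7676) = (-32591 + sqrt(34190))/(-7878) = (-32591 + sqrt(34190))*(-1/7878) = 2507/606 - sqrt(34190)/7878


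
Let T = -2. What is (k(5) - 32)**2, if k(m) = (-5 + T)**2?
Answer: 289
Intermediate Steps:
k(m) = 49 (k(m) = (-5 - 2)**2 = (-7)**2 = 49)
(k(5) - 32)**2 = (49 - 32)**2 = 17**2 = 289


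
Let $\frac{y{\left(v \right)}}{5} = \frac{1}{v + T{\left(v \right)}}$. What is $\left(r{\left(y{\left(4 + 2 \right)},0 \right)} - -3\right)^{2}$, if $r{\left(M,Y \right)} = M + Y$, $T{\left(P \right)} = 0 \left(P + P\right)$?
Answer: $\frac{529}{36} \approx 14.694$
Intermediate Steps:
$T{\left(P \right)} = 0$ ($T{\left(P \right)} = 0 \cdot 2 P = 0$)
$y{\left(v \right)} = \frac{5}{v}$ ($y{\left(v \right)} = \frac{5}{v + 0} = \frac{5}{v}$)
$\left(r{\left(y{\left(4 + 2 \right)},0 \right)} - -3\right)^{2} = \left(\left(\frac{5}{4 + 2} + 0\right) - -3\right)^{2} = \left(\left(\frac{5}{6} + 0\right) + 3\right)^{2} = \left(\frac{5}{6} + 3\right)^{2} = \left(\frac{23}{6}\right)^{2} = \frac{529}{36}$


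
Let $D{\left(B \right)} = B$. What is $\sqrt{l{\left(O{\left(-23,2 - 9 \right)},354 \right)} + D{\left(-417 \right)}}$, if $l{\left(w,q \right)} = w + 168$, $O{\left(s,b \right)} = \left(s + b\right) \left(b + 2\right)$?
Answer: $3 i \sqrt{11} \approx 9.9499 i$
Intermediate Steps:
$O{\left(s,b \right)} = \left(2 + b\right) \left(b + s\right)$ ($O{\left(s,b \right)} = \left(b + s\right) \left(2 + b\right) = \left(2 + b\right) \left(b + s\right)$)
$l{\left(w,q \right)} = 168 + w$
$\sqrt{l{\left(O{\left(-23,2 - 9 \right)},354 \right)} + D{\left(-417 \right)}} = \sqrt{\left(168 + \left(\left(2 - 9\right)^{2} + 2 \left(2 - 9\right) + 2 \left(-23\right) + \left(2 - 9\right) \left(-23\right)\right)\right) - 417} = \sqrt{\left(168 + \left(\left(2 - 9\right)^{2} + 2 \left(2 - 9\right) - 46 + \left(2 - 9\right) \left(-23\right)\right)\right) - 417} = \sqrt{\left(168 + \left(\left(-7\right)^{2} + 2 \left(-7\right) - 46 - -161\right)\right) - 417} = \sqrt{\left(168 + \left(49 - 14 - 46 + 161\right)\right) - 417} = \sqrt{\left(168 + 150\right) - 417} = \sqrt{318 - 417} = \sqrt{-99} = 3 i \sqrt{11}$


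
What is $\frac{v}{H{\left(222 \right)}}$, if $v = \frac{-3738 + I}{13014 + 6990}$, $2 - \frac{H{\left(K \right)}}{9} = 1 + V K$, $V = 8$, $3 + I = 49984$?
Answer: $- \frac{46243}{319563900} \approx -0.00014471$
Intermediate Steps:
$I = 49981$ ($I = -3 + 49984 = 49981$)
$H{\left(K \right)} = 9 - 72 K$ ($H{\left(K \right)} = 18 - 9 \left(1 + 8 K\right) = 18 - \left(9 + 72 K\right) = 9 - 72 K$)
$v = \frac{46243}{20004}$ ($v = \frac{-3738 + 49981}{13014 + 6990} = \frac{46243}{20004} \approx 2.3117$)
$\frac{v}{H{\left(222 \right)}} = \frac{46243}{20004 \left(9 - 15984\right)} = \frac{46243}{20004 \left(-15975\right)} = \frac{46243}{20004} \left(- \frac{1}{15975}\right) = - \frac{46243}{319563900}$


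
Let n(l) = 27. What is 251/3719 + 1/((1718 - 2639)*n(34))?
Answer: 6237898/92480373 ≈ 0.067451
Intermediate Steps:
251/3719 + 1/((1718 - 2639)*n(34)) = 251/3719 + 1/((1718 - 2639)*27) = 251*(1/3719) + (1/27)/(-921) = 251/3719 - 1/921*1/27 = 251/3719 - 1/24867 = 6237898/92480373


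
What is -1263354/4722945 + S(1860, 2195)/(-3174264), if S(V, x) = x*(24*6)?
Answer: -25477072116/69406825405 ≈ -0.36707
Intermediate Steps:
S(V, x) = 144*x (S(V, x) = x*144 = 144*x)
-1263354/4722945 + S(1860, 2195)/(-3174264) = -1263354/4722945 + (144*2195)/(-3174264) = -1263354*1/4722945 + 316080*(-1/3174264) = -421118/1574315 - 4390/44087 = -25477072116/69406825405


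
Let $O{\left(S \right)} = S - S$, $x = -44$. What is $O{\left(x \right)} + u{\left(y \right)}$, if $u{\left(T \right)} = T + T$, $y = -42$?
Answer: $-84$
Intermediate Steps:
$u{\left(T \right)} = 2 T$
$O{\left(S \right)} = 0$
$O{\left(x \right)} + u{\left(y \right)} = 0 + 2 \left(-42\right) = 0 - 84 = -84$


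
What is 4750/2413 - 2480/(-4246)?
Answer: 688230/269621 ≈ 2.5526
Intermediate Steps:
4750/2413 - 2480/(-4246) = 4750*(1/2413) - 2480*(-1/4246) = 250/127 + 1240/2123 = 688230/269621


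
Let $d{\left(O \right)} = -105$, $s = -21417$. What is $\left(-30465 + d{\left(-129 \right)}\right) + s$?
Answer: $-51987$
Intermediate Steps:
$\left(-30465 + d{\left(-129 \right)}\right) + s = \left(-30465 - 105\right) - 21417 = -30570 - 21417 = -51987$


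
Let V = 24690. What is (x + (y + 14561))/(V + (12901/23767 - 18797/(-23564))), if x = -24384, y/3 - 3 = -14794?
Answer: -30352230687248/13828276315183 ≈ -2.1949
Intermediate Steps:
y = -44373 (y = 9 + 3*(-14794) = 9 - 44382 = -44373)
(x + (y + 14561))/(V + (12901/23767 - 18797/(-23564))) = (-24384 + (-44373 + 14561))/(24690 + (12901/23767 - 18797/(-23564))) = (-24384 - 29812)/(24690 + (12901*(1/23767) - 18797*(-1/23564))) = -54196/(24690 + (12901/23767 + 18797/23564)) = -54196/(24690 + 750747463/560045588) = -54196/13828276315183/560045588 = -54196*560045588/13828276315183 = -30352230687248/13828276315183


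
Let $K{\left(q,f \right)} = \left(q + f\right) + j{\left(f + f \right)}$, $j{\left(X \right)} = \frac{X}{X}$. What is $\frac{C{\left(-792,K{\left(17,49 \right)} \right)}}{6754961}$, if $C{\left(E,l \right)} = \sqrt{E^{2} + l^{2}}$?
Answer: $\frac{\sqrt{631753}}{6754961} \approx 0.00011767$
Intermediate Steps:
$j{\left(X \right)} = 1$
$K{\left(q,f \right)} = 1 + f + q$ ($K{\left(q,f \right)} = \left(q + f\right) + 1 = \left(f + q\right) + 1 = 1 + f + q$)
$\frac{C{\left(-792,K{\left(17,49 \right)} \right)}}{6754961} = \frac{\sqrt{\left(-792\right)^{2} + \left(1 + 49 + 17\right)^{2}}}{6754961} = \sqrt{627264 + 67^{2}} \cdot \frac{1}{6754961} = \sqrt{627264 + 4489} \cdot \frac{1}{6754961} = \sqrt{631753} \cdot \frac{1}{6754961} = \frac{\sqrt{631753}}{6754961}$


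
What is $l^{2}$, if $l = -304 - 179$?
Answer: $233289$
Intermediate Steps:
$l = -483$ ($l = -304 - 179 = -483$)
$l^{2} = \left(-483\right)^{2} = 233289$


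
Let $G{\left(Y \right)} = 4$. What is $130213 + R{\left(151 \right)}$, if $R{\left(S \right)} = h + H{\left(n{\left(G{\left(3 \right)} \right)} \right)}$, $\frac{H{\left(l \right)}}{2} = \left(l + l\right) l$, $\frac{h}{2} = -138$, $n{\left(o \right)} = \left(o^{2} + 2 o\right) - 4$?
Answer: $131537$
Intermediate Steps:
$n{\left(o \right)} = -4 + o^{2} + 2 o$
$h = -276$ ($h = 2 \left(-138\right) = -276$)
$H{\left(l \right)} = 4 l^{2}$ ($H{\left(l \right)} = 2 \left(l + l\right) l = 2 \cdot 2 l l = 2 \cdot 2 l^{2} = 4 l^{2}$)
$R{\left(S \right)} = 1324$ ($R{\left(S \right)} = -276 + 4 \left(-4 + 4^{2} + 2 \cdot 4\right)^{2} = -276 + 4 \left(-4 + 16 + 8\right)^{2} = -276 + 4 \cdot 20^{2} = -276 + 4 \cdot 400 = -276 + 1600 = 1324$)
$130213 + R{\left(151 \right)} = 130213 + 1324 = 131537$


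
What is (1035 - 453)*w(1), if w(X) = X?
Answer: 582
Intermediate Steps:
(1035 - 453)*w(1) = (1035 - 453)*1 = 582*1 = 582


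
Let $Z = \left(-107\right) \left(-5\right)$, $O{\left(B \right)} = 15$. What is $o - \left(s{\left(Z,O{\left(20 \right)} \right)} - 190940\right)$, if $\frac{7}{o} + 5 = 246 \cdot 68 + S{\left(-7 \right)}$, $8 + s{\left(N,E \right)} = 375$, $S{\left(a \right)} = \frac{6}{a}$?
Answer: $\frac{22307522564}{117055} \approx 1.9057 \cdot 10^{5}$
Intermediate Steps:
$Z = 535$
$s{\left(N,E \right)} = 367$ ($s{\left(N,E \right)} = -8 + 375 = 367$)
$o = \frac{49}{117055}$ ($o = \frac{7}{-5 + \left(246 \cdot 68 + \frac{6}{-7}\right)} = \frac{7}{-5 + \left(16728 + 6 \left(- \frac{1}{7}\right)\right)} = \frac{7}{-5 + \left(16728 - \frac{6}{7}\right)} = \frac{7}{-5 + \frac{117090}{7}} = \frac{7}{\frac{117055}{7}} = 7 \cdot \frac{7}{117055} = \frac{49}{117055} \approx 0.00041861$)
$o - \left(s{\left(Z,O{\left(20 \right)} \right)} - 190940\right) = \frac{49}{117055} - \left(367 - 190940\right) = \frac{49}{117055} - -190573 = \frac{49}{117055} + 190573 = \frac{22307522564}{117055}$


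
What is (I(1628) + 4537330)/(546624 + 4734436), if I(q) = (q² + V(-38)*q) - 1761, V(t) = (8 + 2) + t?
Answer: 7140369/5281060 ≈ 1.3521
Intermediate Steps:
V(t) = 10 + t
I(q) = -1761 + q² - 28*q (I(q) = (q² + (10 - 38)*q) - 1761 = (q² - 28*q) - 1761 = -1761 + q² - 28*q)
(I(1628) + 4537330)/(546624 + 4734436) = ((-1761 + 1628² - 28*1628) + 4537330)/(546624 + 4734436) = ((-1761 + 2650384 - 45584) + 4537330)/5281060 = (2603039 + 4537330)*(1/5281060) = 7140369*(1/5281060) = 7140369/5281060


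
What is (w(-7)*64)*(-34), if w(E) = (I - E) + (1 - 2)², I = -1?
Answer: -15232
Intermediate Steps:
w(E) = -E (w(E) = (-1 - E) + (1 - 2)² = (-1 - E) + (-1)² = (-1 - E) + 1 = -E)
(w(-7)*64)*(-34) = (-1*(-7)*64)*(-34) = (7*64)*(-34) = 448*(-34) = -15232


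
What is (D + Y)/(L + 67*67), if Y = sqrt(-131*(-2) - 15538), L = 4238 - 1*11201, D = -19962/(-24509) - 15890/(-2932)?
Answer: -223988297/88891299956 - I*sqrt(3819)/1237 ≈ -0.0025198 - 0.049958*I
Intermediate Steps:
D = 223988297/35930194 (D = -19962*(-1/24509) - 15890*(-1/2932) = 19962/24509 + 7945/1466 = 223988297/35930194 ≈ 6.2340)
L = -6963 (L = 4238 - 11201 = -6963)
Y = 2*I*sqrt(3819) (Y = sqrt(262 - 15538) = sqrt(-15276) = 2*I*sqrt(3819) ≈ 123.6*I)
(D + Y)/(L + 67*67) = (223988297/35930194 + 2*I*sqrt(3819))/(-6963 + 67*67) = (223988297/35930194 + 2*I*sqrt(3819))/(-6963 + 4489) = (223988297/35930194 + 2*I*sqrt(3819))/(-2474) = (223988297/35930194 + 2*I*sqrt(3819))*(-1/2474) = -223988297/88891299956 - I*sqrt(3819)/1237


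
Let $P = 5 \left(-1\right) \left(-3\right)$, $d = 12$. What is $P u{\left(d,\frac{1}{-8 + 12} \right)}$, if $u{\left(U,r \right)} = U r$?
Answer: $45$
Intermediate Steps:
$P = 15$ ($P = \left(-5\right) \left(-3\right) = 15$)
$P u{\left(d,\frac{1}{-8 + 12} \right)} = 15 \frac{12}{-8 + 12} = 15 \cdot \frac{12}{4} = 15 \cdot 12 \cdot \frac{1}{4} = 15 \cdot 3 = 45$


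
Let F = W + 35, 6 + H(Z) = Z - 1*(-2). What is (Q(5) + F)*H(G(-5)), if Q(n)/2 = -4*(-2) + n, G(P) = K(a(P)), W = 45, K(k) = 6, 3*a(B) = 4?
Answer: 212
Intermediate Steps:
a(B) = 4/3 (a(B) = (⅓)*4 = 4/3)
G(P) = 6
H(Z) = -4 + Z (H(Z) = -6 + (Z - 1*(-2)) = -6 + (Z + 2) = -6 + (2 + Z) = -4 + Z)
Q(n) = 16 + 2*n (Q(n) = 2*(-4*(-2) + n) = 2*(8 + n) = 16 + 2*n)
F = 80 (F = 45 + 35 = 80)
(Q(5) + F)*H(G(-5)) = ((16 + 2*5) + 80)*(-4 + 6) = ((16 + 10) + 80)*2 = (26 + 80)*2 = 106*2 = 212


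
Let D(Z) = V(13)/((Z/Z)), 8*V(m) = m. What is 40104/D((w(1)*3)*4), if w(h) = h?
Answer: 320832/13 ≈ 24679.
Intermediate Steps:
V(m) = m/8
D(Z) = 13/8 (D(Z) = ((⅛)*13)/((Z/Z)) = (13/8)/1 = (13/8)*1 = 13/8)
40104/D((w(1)*3)*4) = 40104/(13/8) = 40104*(8/13) = 320832/13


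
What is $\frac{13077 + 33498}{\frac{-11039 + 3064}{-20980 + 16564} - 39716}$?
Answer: $- \frac{205675200}{175377881} \approx -1.1728$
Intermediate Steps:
$\frac{13077 + 33498}{\frac{-11039 + 3064}{-20980 + 16564} - 39716} = \frac{46575}{- \frac{7975}{-4416} - 39716} = \frac{46575}{\left(-7975\right) \left(- \frac{1}{4416}\right) - 39716} = \frac{46575}{\frac{7975}{4416} - 39716} = \frac{46575}{- \frac{175377881}{4416}} = 46575 \left(- \frac{4416}{175377881}\right) = - \frac{205675200}{175377881}$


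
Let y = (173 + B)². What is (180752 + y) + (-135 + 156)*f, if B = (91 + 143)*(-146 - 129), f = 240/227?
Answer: 934983059427/227 ≈ 4.1189e+9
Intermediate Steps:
f = 240/227 (f = 240*(1/227) = 240/227 ≈ 1.0573)
B = -64350 (B = 234*(-275) = -64350)
y = 4118687329 (y = (173 - 64350)² = (-64177)² = 4118687329)
(180752 + y) + (-135 + 156)*f = (180752 + 4118687329) + (-135 + 156)*(240/227) = 4118868081 + 21*(240/227) = 4118868081 + 5040/227 = 934983059427/227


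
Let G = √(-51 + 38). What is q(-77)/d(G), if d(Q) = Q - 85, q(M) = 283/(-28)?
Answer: 24055/202664 + 283*I*√13/202664 ≈ 0.11869 + 0.0050348*I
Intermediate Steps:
q(M) = -283/28 (q(M) = 283*(-1/28) = -283/28)
G = I*√13 (G = √(-13) = I*√13 ≈ 3.6056*I)
d(Q) = -85 + Q
q(-77)/d(G) = -283/(28*(-85 + I*√13))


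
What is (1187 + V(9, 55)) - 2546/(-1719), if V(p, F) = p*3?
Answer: 2089412/1719 ≈ 1215.5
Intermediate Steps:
V(p, F) = 3*p
(1187 + V(9, 55)) - 2546/(-1719) = (1187 + 3*9) - 2546/(-1719) = (1187 + 27) - 2546*(-1/1719) = 1214 + 2546/1719 = 2089412/1719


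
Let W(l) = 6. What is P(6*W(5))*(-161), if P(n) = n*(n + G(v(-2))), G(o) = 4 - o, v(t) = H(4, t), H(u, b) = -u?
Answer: -255024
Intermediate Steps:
v(t) = -4 (v(t) = -1*4 = -4)
P(n) = n*(8 + n) (P(n) = n*(n + (4 - 1*(-4))) = n*(n + (4 + 4)) = n*(n + 8) = n*(8 + n))
P(6*W(5))*(-161) = ((6*6)*(8 + 6*6))*(-161) = (36*(8 + 36))*(-161) = (36*44)*(-161) = 1584*(-161) = -255024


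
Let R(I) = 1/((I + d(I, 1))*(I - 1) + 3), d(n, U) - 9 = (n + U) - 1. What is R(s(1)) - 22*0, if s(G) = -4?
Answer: -1/2 ≈ -0.50000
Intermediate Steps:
d(n, U) = 8 + U + n (d(n, U) = 9 + ((n + U) - 1) = 9 + ((U + n) - 1) = 9 + (-1 + U + n) = 8 + U + n)
R(I) = 1/(3 + (-1 + I)*(9 + 2*I)) (R(I) = 1/((I + (8 + 1 + I))*(I - 1) + 3) = 1/((I + (9 + I))*(-1 + I) + 3) = 1/((9 + 2*I)*(-1 + I) + 3) = 1/((-1 + I)*(9 + 2*I) + 3) = 1/(3 + (-1 + I)*(9 + 2*I)))
R(s(1)) - 22*0 = 1/(-6 + 2*(-4)**2 + 7*(-4)) - 22*0 = 1/(-6 + 2*16 - 28) + 0 = 1/(-6 + 32 - 28) + 0 = 1/(-2) + 0 = -1/2 + 0 = -1/2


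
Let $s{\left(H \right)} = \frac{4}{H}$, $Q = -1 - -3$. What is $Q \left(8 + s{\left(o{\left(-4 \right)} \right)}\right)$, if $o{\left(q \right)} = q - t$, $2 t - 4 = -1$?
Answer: $\frac{160}{11} \approx 14.545$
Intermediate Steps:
$t = \frac{3}{2}$ ($t = 2 + \frac{1}{2} \left(-1\right) = 2 - \frac{1}{2} = \frac{3}{2} \approx 1.5$)
$o{\left(q \right)} = - \frac{3}{2} + q$ ($o{\left(q \right)} = q - \frac{3}{2} = - \frac{3}{2} + q$)
$Q = 2$ ($Q = -1 + 3 = 2$)
$Q \left(8 + s{\left(o{\left(-4 \right)} \right)}\right) = 2 \left(8 + \frac{4}{- \frac{3}{2} - 4}\right) = 2 \left(8 + \frac{4}{- \frac{11}{2}}\right) = 2 \left(8 + 4 \left(- \frac{2}{11}\right)\right) = 2 \left(8 - \frac{8}{11}\right) = 2 \cdot \frac{80}{11} = \frac{160}{11}$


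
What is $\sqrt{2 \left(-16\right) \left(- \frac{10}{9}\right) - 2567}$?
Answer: $\frac{i \sqrt{22783}}{3} \approx 50.313 i$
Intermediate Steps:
$\sqrt{2 \left(-16\right) \left(- \frac{10}{9}\right) - 2567} = \sqrt{- 32 \left(\left(-10\right) \frac{1}{9}\right) - 2567} = \sqrt{\left(-32\right) \left(- \frac{10}{9}\right) - 2567} = \sqrt{\frac{320}{9} - 2567} = \sqrt{- \frac{22783}{9}} = \frac{i \sqrt{22783}}{3}$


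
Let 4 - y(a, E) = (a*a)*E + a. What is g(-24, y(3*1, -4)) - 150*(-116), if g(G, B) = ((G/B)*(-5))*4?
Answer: 644280/37 ≈ 17413.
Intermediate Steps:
y(a, E) = 4 - a - E*a² (y(a, E) = 4 - ((a*a)*E + a) = 4 - (a²*E + a) = 4 - (E*a² + a) = 4 - (a + E*a²) = 4 + (-a - E*a²) = 4 - a - E*a²)
g(G, B) = -20*G/B (g(G, B) = -5*G/B*4 = -20*G/B)
g(-24, y(3*1, -4)) - 150*(-116) = -20*(-24)/(4 - 3 - 1*(-4)*(3*1)²) - 150*(-116) = -20*(-24)/(4 - 1*3 - 1*(-4)*3²) - 1*(-17400) = -20*(-24)/(4 - 3 - 1*(-4)*9) + 17400 = -20*(-24)/(4 - 3 + 36) + 17400 = -20*(-24)/37 + 17400 = -20*(-24)*1/37 + 17400 = 480/37 + 17400 = 644280/37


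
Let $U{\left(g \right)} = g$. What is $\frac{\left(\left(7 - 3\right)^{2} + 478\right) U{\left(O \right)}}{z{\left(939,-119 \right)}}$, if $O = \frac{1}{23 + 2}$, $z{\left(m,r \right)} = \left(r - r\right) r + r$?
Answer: $- \frac{494}{2975} \approx -0.16605$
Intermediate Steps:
$z{\left(m,r \right)} = r$ ($z{\left(m,r \right)} = 0 r + r = 0 + r = r$)
$O = \frac{1}{25} \approx 0.04$
$\frac{\left(\left(7 - 3\right)^{2} + 478\right) U{\left(O \right)}}{z{\left(939,-119 \right)}} = \frac{\left(\left(7 - 3\right)^{2} + 478\right) \frac{1}{25}}{-119} = \left(4^{2} + 478\right) \frac{1}{25} \left(- \frac{1}{119}\right) = \left(16 + 478\right) \frac{1}{25} \left(- \frac{1}{119}\right) = 494 \cdot \frac{1}{25} \left(- \frac{1}{119}\right) = \frac{494}{25} \left(- \frac{1}{119}\right) = - \frac{494}{2975}$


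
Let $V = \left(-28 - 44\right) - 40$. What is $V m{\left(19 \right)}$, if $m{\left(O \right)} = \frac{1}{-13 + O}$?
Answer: $- \frac{56}{3} \approx -18.667$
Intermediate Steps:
$V = -112$ ($V = -72 - 40 = -112$)
$V m{\left(19 \right)} = - \frac{112}{-13 + 19} = - \frac{112}{6} = \left(-112\right) \frac{1}{6} = - \frac{56}{3}$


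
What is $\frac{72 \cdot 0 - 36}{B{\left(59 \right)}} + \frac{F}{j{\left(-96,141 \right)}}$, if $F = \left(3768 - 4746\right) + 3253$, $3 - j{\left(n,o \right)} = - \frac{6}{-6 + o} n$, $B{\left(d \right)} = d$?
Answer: $- \frac{2014059}{1121} \approx -1796.7$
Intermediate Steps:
$j{\left(n,o \right)} = 3 + \frac{6 n}{-6 + o}$ ($j{\left(n,o \right)} = 3 - - \frac{6}{-6 + o} n = 3 - - \frac{6 n}{-6 + o} = 3 + \frac{6 n}{-6 + o}$)
$F = 2275$ ($F = -978 + 3253 = 2275$)
$\frac{72 \cdot 0 - 36}{B{\left(59 \right)}} + \frac{F}{j{\left(-96,141 \right)}} = \frac{72 \cdot 0 - 36}{59} + \frac{2275}{3 \frac{1}{-6 + 141} \left(-6 + 141 + 2 \left(-96\right)\right)} = \left(0 - 36\right) \frac{1}{59} + \frac{2275}{3 \cdot \frac{1}{135} \left(-6 + 141 - 192\right)} = \left(-36\right) \frac{1}{59} + \frac{2275}{3 \cdot \frac{1}{135} \left(-57\right)} = - \frac{36}{59} + \frac{2275}{- \frac{19}{15}} = - \frac{36}{59} + 2275 \left(- \frac{15}{19}\right) = - \frac{36}{59} - \frac{34125}{19} = - \frac{2014059}{1121}$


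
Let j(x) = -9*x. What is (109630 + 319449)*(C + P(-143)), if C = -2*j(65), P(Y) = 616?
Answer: 766335094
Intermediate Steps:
C = 1170 (C = -(-18)*65 = -2*(-585) = 1170)
(109630 + 319449)*(C + P(-143)) = (109630 + 319449)*(1170 + 616) = 429079*1786 = 766335094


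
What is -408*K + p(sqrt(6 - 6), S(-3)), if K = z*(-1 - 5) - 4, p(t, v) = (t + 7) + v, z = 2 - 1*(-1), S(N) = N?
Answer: 8980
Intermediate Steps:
z = 3 (z = 2 + 1 = 3)
p(t, v) = 7 + t + v (p(t, v) = (7 + t) + v = 7 + t + v)
K = -22 (K = 3*(-1 - 5) - 4 = 3*(-6) - 4 = -18 - 4 = -22)
-408*K + p(sqrt(6 - 6), S(-3)) = -408*(-22) + (7 + sqrt(6 - 6) - 3) = 8976 + (7 + sqrt(0) - 3) = 8976 + (7 + 0 - 3) = 8976 + 4 = 8980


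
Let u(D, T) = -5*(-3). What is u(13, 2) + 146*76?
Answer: 11111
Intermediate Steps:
u(D, T) = 15
u(13, 2) + 146*76 = 15 + 146*76 = 15 + 11096 = 11111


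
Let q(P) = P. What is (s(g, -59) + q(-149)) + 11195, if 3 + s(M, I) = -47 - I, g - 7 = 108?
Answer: 11055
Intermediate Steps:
g = 115 (g = 7 + 108 = 115)
s(M, I) = -50 - I (s(M, I) = -3 + (-47 - I) = -50 - I)
(s(g, -59) + q(-149)) + 11195 = ((-50 - 1*(-59)) - 149) + 11195 = ((-50 + 59) - 149) + 11195 = (9 - 149) + 11195 = -140 + 11195 = 11055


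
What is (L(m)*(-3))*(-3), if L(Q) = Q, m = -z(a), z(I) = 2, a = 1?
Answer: -18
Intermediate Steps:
m = -2 (m = -1*2 = -2)
(L(m)*(-3))*(-3) = -2*(-3)*(-3) = 6*(-3) = -18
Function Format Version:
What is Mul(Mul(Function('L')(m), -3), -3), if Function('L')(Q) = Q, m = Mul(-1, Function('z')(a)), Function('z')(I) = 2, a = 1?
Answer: -18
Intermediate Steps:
m = -2 (m = Mul(-1, 2) = -2)
Mul(Mul(Function('L')(m), -3), -3) = Mul(Mul(-2, -3), -3) = Mul(6, -3) = -18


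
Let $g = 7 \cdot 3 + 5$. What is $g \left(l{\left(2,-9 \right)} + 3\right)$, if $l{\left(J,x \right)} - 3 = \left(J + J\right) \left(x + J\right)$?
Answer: $-572$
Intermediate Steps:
$g = 26$ ($g = 21 + 5 = 26$)
$l{\left(J,x \right)} = 3 + 2 J \left(J + x\right)$ ($l{\left(J,x \right)} = 3 + \left(J + J\right) \left(x + J\right) = 3 + 2 J \left(J + x\right)$)
$g \left(l{\left(2,-9 \right)} + 3\right) = 26 \left(\left(3 + 2 \cdot 2^{2} + 2 \cdot 2 \left(-9\right)\right) + 3\right) = 26 \left(\left(3 + 2 \cdot 4 - 36\right) + 3\right) = 26 \left(\left(3 + 8 - 36\right) + 3\right) = 26 \left(-25 + 3\right) = 26 \left(-22\right) = -572$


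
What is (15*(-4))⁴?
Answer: 12960000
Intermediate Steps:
(15*(-4))⁴ = (-60)⁴ = 12960000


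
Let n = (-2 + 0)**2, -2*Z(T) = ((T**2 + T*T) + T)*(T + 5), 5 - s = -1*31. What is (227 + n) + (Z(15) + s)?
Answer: -4383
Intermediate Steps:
s = 36 (s = 5 - (-1)*31 = 5 - 1*(-31) = 5 + 31 = 36)
Z(T) = -(5 + T)*(T + 2*T**2)/2 (Z(T) = -((T**2 + T*T) + T)*(T + 5)/2 = -((T**2 + T**2) + T)*(5 + T)/2 = -(2*T**2 + T)*(5 + T)/2 = -(T + 2*T**2)*(5 + T)/2 = -(5 + T)*(T + 2*T**2)/2)
n = 4 (n = (-2)**2 = 4)
(227 + n) + (Z(15) + s) = (227 + 4) + (-1/2*15*(5 + 2*15**2 + 11*15) + 36) = 231 + (-1/2*15*(5 + 2*225 + 165) + 36) = 231 + (-1/2*15*(5 + 450 + 165) + 36) = 231 + (-1/2*15*620 + 36) = 231 + (-4650 + 36) = 231 - 4614 = -4383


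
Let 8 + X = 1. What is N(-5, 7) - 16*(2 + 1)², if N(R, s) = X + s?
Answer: -144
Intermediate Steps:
X = -7 (X = -8 + 1 = -7)
N(R, s) = -7 + s
N(-5, 7) - 16*(2 + 1)² = (-7 + 7) - 16*(2 + 1)² = 0 - 16*3² = 0 - 16*9 = 0 - 144 = -144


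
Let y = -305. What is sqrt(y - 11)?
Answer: 2*I*sqrt(79) ≈ 17.776*I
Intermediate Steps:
sqrt(y - 11) = sqrt(-305 - 11) = sqrt(-316) = 2*I*sqrt(79)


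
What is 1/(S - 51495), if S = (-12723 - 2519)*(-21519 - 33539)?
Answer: 1/839142541 ≈ 1.1917e-9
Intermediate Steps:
S = 839194036 (S = -15242*(-55058) = 839194036)
1/(S - 51495) = 1/(839194036 - 51495) = 1/839142541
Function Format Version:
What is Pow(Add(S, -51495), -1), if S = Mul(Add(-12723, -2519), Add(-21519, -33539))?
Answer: Rational(1, 839142541) ≈ 1.1917e-9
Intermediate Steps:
S = 839194036 (S = Mul(-15242, -55058) = 839194036)
Pow(Add(S, -51495), -1) = Pow(Add(839194036, -51495), -1) = Pow(839142541, -1) = Rational(1, 839142541)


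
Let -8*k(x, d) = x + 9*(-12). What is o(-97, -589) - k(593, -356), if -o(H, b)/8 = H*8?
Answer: 50149/8 ≈ 6268.6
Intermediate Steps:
o(H, b) = -64*H (o(H, b) = -8*H*8 = -64*H)
k(x, d) = 27/2 - x/8 (k(x, d) = -(x + 9*(-12))/8 = -(x - 108)/8 = -(-108 + x)/8 = 27/2 - x/8)
o(-97, -589) - k(593, -356) = -64*(-97) - (27/2 - 1/8*593) = 6208 - (27/2 - 593/8) = 6208 - 1*(-485/8) = 6208 + 485/8 = 50149/8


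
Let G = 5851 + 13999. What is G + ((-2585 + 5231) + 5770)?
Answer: 28266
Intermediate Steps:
G = 19850
G + ((-2585 + 5231) + 5770) = 19850 + ((-2585 + 5231) + 5770) = 19850 + (2646 + 5770) = 19850 + 8416 = 28266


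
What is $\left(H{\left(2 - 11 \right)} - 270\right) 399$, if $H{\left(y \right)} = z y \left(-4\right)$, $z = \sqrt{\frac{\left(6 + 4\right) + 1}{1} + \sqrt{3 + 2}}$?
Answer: $-107730 + 14364 \sqrt{11 + \sqrt{5}} \approx -55472.0$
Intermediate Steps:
$z = \sqrt{11 + \sqrt{5}}$ ($z = \sqrt{\left(10 + 1\right) 1 + \sqrt{5}} = \sqrt{11 \cdot 1 + \sqrt{5}} = \sqrt{11 + \sqrt{5}} \approx 3.6381$)
$H{\left(y \right)} = - 4 y \sqrt{11 + \sqrt{5}}$ ($H{\left(y \right)} = \sqrt{11 + \sqrt{5}} y \left(-4\right) = y \sqrt{11 + \sqrt{5}} \left(-4\right) = - 4 y \sqrt{11 + \sqrt{5}}$)
$\left(H{\left(2 - 11 \right)} - 270\right) 399 = \left(- 4 \left(2 - 11\right) \sqrt{11 + \sqrt{5}} - 270\right) 399 = \left(\left(-4\right) \left(-9\right) \sqrt{11 + \sqrt{5}} - 270\right) 399 = \left(36 \sqrt{11 + \sqrt{5}} - 270\right) 399 = \left(-270 + 36 \sqrt{11 + \sqrt{5}}\right) 399 = -107730 + 14364 \sqrt{11 + \sqrt{5}}$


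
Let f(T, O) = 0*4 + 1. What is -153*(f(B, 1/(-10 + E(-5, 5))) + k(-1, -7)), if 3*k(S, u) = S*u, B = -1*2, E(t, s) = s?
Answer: -510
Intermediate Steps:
B = -2
f(T, O) = 1 (f(T, O) = 0 + 1 = 1)
k(S, u) = S*u/3 (k(S, u) = (S*u)/3 = S*u/3)
-153*(f(B, 1/(-10 + E(-5, 5))) + k(-1, -7)) = -153*(1 + (⅓)*(-1)*(-7)) = -153*(1 + 7/3) = -153*10/3 = -510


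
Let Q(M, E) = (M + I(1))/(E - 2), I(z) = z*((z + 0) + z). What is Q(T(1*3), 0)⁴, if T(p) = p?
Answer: 625/16 ≈ 39.063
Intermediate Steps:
I(z) = 2*z² (I(z) = z*(z + z) = z*(2*z) = 2*z²)
Q(M, E) = (2 + M)/(-2 + E) (Q(M, E) = (M + 2*1²)/(E - 2) = (M + 2*1)/(-2 + E) = (M + 2)/(-2 + E) = (2 + M)/(-2 + E))
Q(T(1*3), 0)⁴ = ((2 + 1*3)/(-2 + 0))⁴ = ((2 + 3)/(-2))⁴ = (-½*5)⁴ = (-5/2)⁴ = 625/16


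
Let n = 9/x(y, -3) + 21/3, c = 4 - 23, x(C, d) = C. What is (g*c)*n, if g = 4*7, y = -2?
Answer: -1330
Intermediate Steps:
g = 28
c = -19
n = 5/2 (n = 9/(-2) + 21/3 = 9*(-½) + 21*(⅓) = -9/2 + 7 = 5/2 ≈ 2.5000)
(g*c)*n = (28*(-19))*(5/2) = -532*5/2 = -1330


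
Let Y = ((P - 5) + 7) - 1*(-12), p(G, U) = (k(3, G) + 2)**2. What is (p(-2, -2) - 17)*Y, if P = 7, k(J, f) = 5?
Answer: 672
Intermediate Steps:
p(G, U) = 49 (p(G, U) = (5 + 2)**2 = 7**2 = 49)
Y = 21 (Y = ((7 - 5) + 7) - 1*(-12) = (2 + 7) + 12 = 9 + 12 = 21)
(p(-2, -2) - 17)*Y = (49 - 17)*21 = 32*21 = 672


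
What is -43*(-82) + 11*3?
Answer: 3559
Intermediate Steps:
-43*(-82) + 11*3 = 3526 + 33 = 3559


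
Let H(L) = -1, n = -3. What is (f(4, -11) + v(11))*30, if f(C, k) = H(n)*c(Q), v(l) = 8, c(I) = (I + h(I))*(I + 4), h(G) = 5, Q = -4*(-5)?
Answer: -17760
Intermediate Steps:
Q = 20
c(I) = (4 + I)*(5 + I) (c(I) = (I + 5)*(I + 4) = (5 + I)*(4 + I) = (4 + I)*(5 + I))
f(C, k) = -600 (f(C, k) = -(20 + 20² + 9*20) = -(20 + 400 + 180) = -1*600 = -600)
(f(4, -11) + v(11))*30 = (-600 + 8)*30 = -592*30 = -17760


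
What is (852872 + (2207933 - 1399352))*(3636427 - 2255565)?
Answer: 2294237312486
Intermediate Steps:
(852872 + (2207933 - 1399352))*(3636427 - 2255565) = (852872 + 808581)*1380862 = 1661453*1380862 = 2294237312486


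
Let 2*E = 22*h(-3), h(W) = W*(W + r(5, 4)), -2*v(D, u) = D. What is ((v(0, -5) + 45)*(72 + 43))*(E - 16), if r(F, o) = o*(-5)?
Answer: 3845025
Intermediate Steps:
r(F, o) = -5*o
v(D, u) = -D/2
h(W) = W*(-20 + W) (h(W) = W*(W - 5*4) = W*(W - 20) = W*(-20 + W))
E = 759 (E = (22*(-3*(-20 - 3)))/2 = (22*(-3*(-23)))/2 = (22*69)/2 = (½)*1518 = 759)
((v(0, -5) + 45)*(72 + 43))*(E - 16) = ((-½*0 + 45)*(72 + 43))*(759 - 16) = ((0 + 45)*115)*743 = (45*115)*743 = 5175*743 = 3845025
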